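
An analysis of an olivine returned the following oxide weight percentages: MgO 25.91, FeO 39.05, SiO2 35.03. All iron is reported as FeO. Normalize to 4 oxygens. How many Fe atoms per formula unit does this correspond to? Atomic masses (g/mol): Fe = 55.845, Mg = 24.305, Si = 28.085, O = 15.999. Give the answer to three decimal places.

0.924 Fe apfu

25.91 wt% MgO ÷ 40.304 g/mol = 0.64286 mol, giving 0.64286 Mg and 0.64286 O.
39.05 wt% FeO ÷ 71.844 g/mol = 0.54354 mol, giving 0.54354 Fe and 0.54354 O.
35.03 wt% SiO2 ÷ 60.083 g/mol = 0.58303 mol, giving 0.58303 Si and 1.16606 O.
Oxygen sums to 2.35246; scaling by 4/2.35246 = 1.70035 puts the formula on 4 O.
Fe: 0.54354 × 1.70035 = 0.924 atoms per formula unit.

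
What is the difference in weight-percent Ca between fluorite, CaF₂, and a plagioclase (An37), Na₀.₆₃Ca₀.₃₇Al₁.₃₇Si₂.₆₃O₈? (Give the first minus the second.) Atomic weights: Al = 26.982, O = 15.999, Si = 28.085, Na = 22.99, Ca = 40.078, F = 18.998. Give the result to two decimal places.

45.80 percentage points

Ca in CaF₂: molar mass 78.074 g/mol; 1×40.078 = 40.078 g → 51.33 wt%.
Ca in Na₀.₆₃Ca₀.₃₇Al₁.₃₇Si₂.₆₃O₈: molar mass 268.133 g/mol; 0.37×40.078 = 14.829 g → 5.53 wt%.
Difference = 51.33 − 5.53 = 45.80 percentage points.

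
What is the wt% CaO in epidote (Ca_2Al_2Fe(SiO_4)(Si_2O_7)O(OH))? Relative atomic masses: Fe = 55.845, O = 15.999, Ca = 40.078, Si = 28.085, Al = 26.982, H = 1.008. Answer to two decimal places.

Molar mass of Ca_2Al_2Fe(SiO_4)(Si_2O_7)O(OH) = 2×40.078 + 2×26.982 + 1×55.845 + 3×28.085 + 13×15.999 + 1×1.008 = 483.215 g/mol.
Each formula unit contains 2 Ca, equivalent to 2/1 = 2.0000 mol CaO.
M(CaO) = 1×40.078 + 1×15.999 = 56.077 g/mol.
Mass of CaO per formula unit = 2.0000 × 56.077 = 112.154 g.
CaO wt% = 112.154 / 483.215 × 100 = 23.21%.

23.21 wt%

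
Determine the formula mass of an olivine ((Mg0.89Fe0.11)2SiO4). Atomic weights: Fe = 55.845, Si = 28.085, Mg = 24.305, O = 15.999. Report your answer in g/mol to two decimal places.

The formula mass is the sum 1.78*24.305 + 0.22*55.845 + 1*28.085 + 4*15.999.

147.63 g/mol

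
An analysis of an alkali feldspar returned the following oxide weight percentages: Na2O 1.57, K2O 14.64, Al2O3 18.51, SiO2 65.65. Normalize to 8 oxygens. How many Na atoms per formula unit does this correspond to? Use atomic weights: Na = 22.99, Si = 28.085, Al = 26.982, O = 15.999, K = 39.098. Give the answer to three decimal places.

0.139 Na apfu

Na2O (M=61.979): mol = 0.02533; Na = 0.05066, O = 0.02533.
K2O (M=94.195): mol = 0.15542; K = 0.31084, O = 0.15542.
Al2O3 (M=101.961): mol = 0.18154; Al = 0.36308, O = 0.54462.
SiO2 (M=60.083): mol = 1.09266; Si = 1.09266, O = 2.18532.
ΣO = 2.91069; factor = 8/ΣO = 2.74849.
Na apfu = 0.05066 × 2.74849 = 0.139.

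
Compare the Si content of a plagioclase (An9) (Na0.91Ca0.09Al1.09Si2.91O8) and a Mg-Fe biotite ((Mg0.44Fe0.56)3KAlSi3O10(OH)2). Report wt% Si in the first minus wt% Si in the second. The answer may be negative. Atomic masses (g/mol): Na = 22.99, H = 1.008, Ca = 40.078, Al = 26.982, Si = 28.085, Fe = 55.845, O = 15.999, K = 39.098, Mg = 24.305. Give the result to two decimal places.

Si in Na0.91Ca0.09Al1.09Si2.91O8: molar mass 263.658 g/mol; 2.91×28.085 = 81.727 g → 31.00 wt%.
Si in (Mg0.44Fe0.56)3KAlSi3O10(OH)2: molar mass 470.241 g/mol; 3×28.085 = 84.255 g → 17.92 wt%.
Difference = 31.00 − 17.92 = 13.08 percentage points.

13.08 percentage points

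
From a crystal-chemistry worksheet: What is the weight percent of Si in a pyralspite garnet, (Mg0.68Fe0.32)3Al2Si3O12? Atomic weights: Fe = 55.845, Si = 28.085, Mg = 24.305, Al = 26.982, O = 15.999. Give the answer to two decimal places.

19.44 weight percent

Molar mass of (Mg0.68Fe0.32)3Al2Si3O12: 2.04×24.305 + 0.96×55.845 + 2×26.982 + 3×28.085 + 12×15.999 = 433.400 g/mol.
Mass of Si per formula unit: 3 × 28.085 = 84.255 g.
Weight fraction Si = 84.255 / 433.400 = 0.1944.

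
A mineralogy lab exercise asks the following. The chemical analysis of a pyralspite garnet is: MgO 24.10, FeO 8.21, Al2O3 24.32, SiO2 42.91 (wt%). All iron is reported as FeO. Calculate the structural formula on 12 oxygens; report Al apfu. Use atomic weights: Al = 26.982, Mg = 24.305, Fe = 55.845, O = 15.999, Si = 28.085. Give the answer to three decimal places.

24.10 wt% MgO ÷ 40.304 g/mol = 0.59796 mol, giving 0.59796 Mg and 0.59796 O.
8.21 wt% FeO ÷ 71.844 g/mol = 0.11428 mol, giving 0.11428 Fe and 0.11428 O.
24.32 wt% Al2O3 ÷ 101.961 g/mol = 0.23852 mol, giving 0.47704 Al and 0.71556 O.
42.91 wt% SiO2 ÷ 60.083 g/mol = 0.71418 mol, giving 0.71418 Si and 1.42836 O.
Oxygen sums to 2.85616; scaling by 12/2.85616 = 4.20145 puts the formula on 12 O.
Al: 0.47704 × 4.20145 = 2.004 atoms per formula unit.

2.004 Al apfu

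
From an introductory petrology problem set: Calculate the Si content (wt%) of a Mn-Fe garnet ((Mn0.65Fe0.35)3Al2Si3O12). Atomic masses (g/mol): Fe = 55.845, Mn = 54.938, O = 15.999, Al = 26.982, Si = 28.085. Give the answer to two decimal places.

16.99 wt%

Molar mass of (Mn0.65Fe0.35)3Al2Si3O12: 1.95·54.938 + 1.05·55.845 + 2·26.982 + 3·28.085 + 12·15.999 = 495.973 g/mol.
Mass of Si per formula unit: 3 × 28.085 = 84.255 g.
Weight fraction Si = 84.255 / 495.973 = 0.1699.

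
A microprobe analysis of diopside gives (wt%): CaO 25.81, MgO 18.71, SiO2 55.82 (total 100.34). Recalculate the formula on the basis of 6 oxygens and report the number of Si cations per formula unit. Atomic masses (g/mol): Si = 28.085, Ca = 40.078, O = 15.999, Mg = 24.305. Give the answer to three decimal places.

2.003 Si apfu

CaO: 25.81/56.077 = 0.46026 mol → 0.46026 mol Ca, 0.46026 mol O.
MgO: 18.71/40.304 = 0.46422 mol → 0.46422 mol Mg, 0.46422 mol O.
SiO2: 55.82/60.083 = 0.92905 mol → 0.92905 mol Si, 1.85810 mol O.
Total oxygen = 2.78258 mol. Normalization factor = 6/2.78258 = 2.15627.
Si per 6 O = 0.92905 × 2.15627 = 2.003.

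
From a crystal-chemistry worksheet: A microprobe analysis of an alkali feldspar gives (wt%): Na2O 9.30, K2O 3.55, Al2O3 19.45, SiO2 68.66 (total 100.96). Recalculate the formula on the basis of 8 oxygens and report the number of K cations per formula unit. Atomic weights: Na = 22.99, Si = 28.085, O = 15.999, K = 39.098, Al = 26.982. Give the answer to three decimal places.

0.198 K apfu

Na2O: 9.30/61.979 = 0.15005 mol → 0.30010 mol Na, 0.15005 mol O.
K2O: 3.55/94.195 = 0.03769 mol → 0.07538 mol K, 0.03769 mol O.
Al2O3: 19.45/101.961 = 0.19076 mol → 0.38152 mol Al, 0.57228 mol O.
SiO2: 68.66/60.083 = 1.14275 mol → 1.14275 mol Si, 2.28550 mol O.
Total oxygen = 3.04552 mol. Normalization factor = 8/3.04552 = 2.62681.
K per 8 O = 0.07538 × 2.62681 = 0.198.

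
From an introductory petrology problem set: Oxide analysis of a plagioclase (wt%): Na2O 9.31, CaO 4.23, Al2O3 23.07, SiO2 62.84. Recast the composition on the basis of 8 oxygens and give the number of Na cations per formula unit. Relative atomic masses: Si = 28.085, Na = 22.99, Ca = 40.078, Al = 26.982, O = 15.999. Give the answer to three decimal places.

0.802 Na apfu

9.31 wt% Na2O ÷ 61.979 g/mol = 0.15021 mol, giving 0.30042 Na and 0.15021 O.
4.23 wt% CaO ÷ 56.077 g/mol = 0.07543 mol, giving 0.07543 Ca and 0.07543 O.
23.07 wt% Al2O3 ÷ 101.961 g/mol = 0.22626 mol, giving 0.45252 Al and 0.67878 O.
62.84 wt% SiO2 ÷ 60.083 g/mol = 1.04589 mol, giving 1.04589 Si and 2.09178 O.
Oxygen sums to 2.99620; scaling by 8/2.99620 = 2.67005 puts the formula on 8 O.
Na: 0.30042 × 2.67005 = 0.802 atoms per formula unit.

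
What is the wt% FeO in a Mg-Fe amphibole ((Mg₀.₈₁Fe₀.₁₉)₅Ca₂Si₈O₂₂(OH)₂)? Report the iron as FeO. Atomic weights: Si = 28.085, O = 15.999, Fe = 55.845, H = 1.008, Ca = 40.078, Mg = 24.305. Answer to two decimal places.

8.10 wt%

Formula mass = 842.316 g/mol.
0.95 Fe → 0.9500 mol FeO per formula unit; M(FeO) = 71.844, so FeO mass = 68.252 g.
68.252/842.316 × 100 = 8.10 wt%.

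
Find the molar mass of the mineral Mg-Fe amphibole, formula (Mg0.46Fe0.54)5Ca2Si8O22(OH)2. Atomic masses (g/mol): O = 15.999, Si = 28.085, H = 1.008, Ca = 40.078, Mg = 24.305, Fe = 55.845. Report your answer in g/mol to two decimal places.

897.51 g/mol

Mg: 2.30 × 24.305 = 55.9015
Fe: 2.70 × 55.845 = 150.7815
Ca: 2 × 40.078 = 80.1560
Si: 8 × 28.085 = 224.6800
O: 24 × 15.999 = 383.9760
H: 2 × 1.008 = 2.0160
Summing the contributions gives the formula mass.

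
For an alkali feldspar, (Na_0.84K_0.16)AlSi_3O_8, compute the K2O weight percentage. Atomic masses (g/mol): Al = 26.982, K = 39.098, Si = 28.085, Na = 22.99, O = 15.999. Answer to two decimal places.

M((Na_0.84K_0.16)AlSi_3O_8) = 264.796 g/mol; M(K2O) = 94.195 g/mol.
Moles K2O per formula unit = 0.16 K ÷ 2 = 0.0800.
K2O fraction = (0.0800 × 94.195) / 264.796 = 7.536/264.796 = 0.0285.

2.85 wt%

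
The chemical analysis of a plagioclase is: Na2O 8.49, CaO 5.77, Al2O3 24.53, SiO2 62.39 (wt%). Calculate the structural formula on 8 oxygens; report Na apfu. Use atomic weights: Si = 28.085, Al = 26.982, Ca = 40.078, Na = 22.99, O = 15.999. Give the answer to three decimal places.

8.49 wt% Na2O ÷ 61.979 g/mol = 0.13698 mol, giving 0.27396 Na and 0.13698 O.
5.77 wt% CaO ÷ 56.077 g/mol = 0.10289 mol, giving 0.10289 Ca and 0.10289 O.
24.53 wt% Al2O3 ÷ 101.961 g/mol = 0.24058 mol, giving 0.48116 Al and 0.72174 O.
62.39 wt% SiO2 ÷ 60.083 g/mol = 1.03840 mol, giving 1.03840 Si and 2.07680 O.
Oxygen sums to 3.03841; scaling by 8/3.03841 = 2.63296 puts the formula on 8 O.
Na: 0.27396 × 2.63296 = 0.721 atoms per formula unit.

0.721 Na apfu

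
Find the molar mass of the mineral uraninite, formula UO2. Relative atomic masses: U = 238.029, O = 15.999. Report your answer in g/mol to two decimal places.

270.03 g/mol

U: 1 × 238.029 = 238.0290
O: 2 × 15.999 = 31.9980
Summing the contributions gives the formula mass.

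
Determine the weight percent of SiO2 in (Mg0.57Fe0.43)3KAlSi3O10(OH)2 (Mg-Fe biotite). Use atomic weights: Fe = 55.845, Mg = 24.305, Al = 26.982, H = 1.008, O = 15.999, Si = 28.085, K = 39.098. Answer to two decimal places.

39.36 wt%

Formula mass = 457.941 g/mol.
3 Si → 3.0000 mol SiO2 per formula unit; M(SiO2) = 60.083, so SiO2 mass = 180.249 g.
180.249/457.941 × 100 = 39.36 wt%.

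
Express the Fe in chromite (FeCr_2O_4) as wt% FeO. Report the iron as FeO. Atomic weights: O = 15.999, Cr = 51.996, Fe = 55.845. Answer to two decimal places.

Molar mass of FeCr_2O_4 = 1×55.845 + 2×51.996 + 4×15.999 = 223.833 g/mol.
Each formula unit contains 1 Fe, equivalent to 1/1 = 1.0000 mol FeO.
M(FeO) = 1×55.845 + 1×15.999 = 71.844 g/mol.
Mass of FeO per formula unit = 1.0000 × 71.844 = 71.844 g.
FeO wt% = 71.844 / 223.833 × 100 = 32.10%.

32.10 wt%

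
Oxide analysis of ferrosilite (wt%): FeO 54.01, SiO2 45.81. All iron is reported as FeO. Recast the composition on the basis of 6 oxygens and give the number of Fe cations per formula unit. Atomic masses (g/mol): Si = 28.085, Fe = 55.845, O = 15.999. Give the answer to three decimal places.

FeO (M=71.844): mol = 0.75177; Fe = 0.75177, O = 0.75177.
SiO2 (M=60.083): mol = 0.76245; Si = 0.76245, O = 1.52490.
ΣO = 2.27667; factor = 6/ΣO = 2.63543.
Fe apfu = 0.75177 × 2.63543 = 1.981.

1.981 Fe apfu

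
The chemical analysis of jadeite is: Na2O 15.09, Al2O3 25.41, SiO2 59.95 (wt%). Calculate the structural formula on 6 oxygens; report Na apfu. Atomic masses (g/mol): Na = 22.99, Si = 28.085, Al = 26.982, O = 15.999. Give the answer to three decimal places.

0.978 Na apfu

Na2O (M=61.979): mol = 0.24347; Na = 0.48694, O = 0.24347.
Al2O3 (M=101.961): mol = 0.24921; Al = 0.49842, O = 0.74763.
SiO2 (M=60.083): mol = 0.99779; Si = 0.99779, O = 1.99558.
ΣO = 2.98668; factor = 6/ΣO = 2.00892.
Na apfu = 0.48694 × 2.00892 = 0.978.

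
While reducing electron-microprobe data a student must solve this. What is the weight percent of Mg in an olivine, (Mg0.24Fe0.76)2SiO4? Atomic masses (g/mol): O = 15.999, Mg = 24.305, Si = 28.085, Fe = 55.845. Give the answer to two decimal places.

6.18 weight percent

M((Mg0.24Fe0.76)2SiO4) = 188.632 g/mol.
Mg contributes 0.48 × 24.305 = 11.666 g per mole.
11.666/188.632 = 0.0618 → 6.18%.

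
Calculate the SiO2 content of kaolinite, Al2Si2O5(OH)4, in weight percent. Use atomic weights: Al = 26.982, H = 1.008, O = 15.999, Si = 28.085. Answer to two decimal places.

Formula mass = 258.157 g/mol.
2 Si → 2.0000 mol SiO2 per formula unit; M(SiO2) = 60.083, so SiO2 mass = 120.166 g.
120.166/258.157 × 100 = 46.55 wt%.

46.55 wt%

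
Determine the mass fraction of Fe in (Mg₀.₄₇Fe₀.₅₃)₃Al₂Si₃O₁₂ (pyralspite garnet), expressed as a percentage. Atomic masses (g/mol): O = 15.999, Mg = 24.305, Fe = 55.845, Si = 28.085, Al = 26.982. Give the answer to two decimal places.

19.59 wt%

Formula mass = 1.41·24.305 + 1.59·55.845 + 2·26.982 + 3·28.085 + 12·15.999 = 453.271 g/mol, of which 88.794 g is Fe.
So Fe makes up 88.794/453.271 = 0.1959 of the mass, i.e. 19.59%.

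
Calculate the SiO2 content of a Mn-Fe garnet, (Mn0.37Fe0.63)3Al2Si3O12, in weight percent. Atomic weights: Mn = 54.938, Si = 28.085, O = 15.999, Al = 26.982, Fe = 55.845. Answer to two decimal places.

Molar mass of (Mn0.37Fe0.63)3Al2Si3O12 = 1.11×54.938 + 1.89×55.845 + 2×26.982 + 3×28.085 + 12×15.999 = 496.735 g/mol.
Each formula unit contains 3 Si, equivalent to 3/1 = 3.0000 mol SiO2.
M(SiO2) = 1×28.085 + 2×15.999 = 60.083 g/mol.
Mass of SiO2 per formula unit = 3.0000 × 60.083 = 180.249 g.
SiO2 wt% = 180.249 / 496.735 × 100 = 36.29%.

36.29 wt%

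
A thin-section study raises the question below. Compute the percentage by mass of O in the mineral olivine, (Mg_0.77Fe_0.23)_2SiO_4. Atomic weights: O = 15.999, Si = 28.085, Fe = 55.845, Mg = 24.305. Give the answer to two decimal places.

Formula mass = 1.54·24.305 + 0.46·55.845 + 1·28.085 + 4·15.999 = 155.199 g/mol, of which 63.996 g is O.
So O makes up 63.996/155.199 = 0.4123 of the mass, i.e. 41.23%.

41.23 weight percent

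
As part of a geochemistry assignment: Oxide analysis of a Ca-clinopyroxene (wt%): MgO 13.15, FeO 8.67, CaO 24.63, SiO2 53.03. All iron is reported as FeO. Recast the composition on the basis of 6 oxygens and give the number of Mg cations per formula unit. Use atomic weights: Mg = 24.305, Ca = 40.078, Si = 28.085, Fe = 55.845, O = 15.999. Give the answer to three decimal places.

MgO (M=40.304): mol = 0.32627; Mg = 0.32627, O = 0.32627.
FeO (M=71.844): mol = 0.12068; Fe = 0.12068, O = 0.12068.
CaO (M=56.077): mol = 0.43922; Ca = 0.43922, O = 0.43922.
SiO2 (M=60.083): mol = 0.88261; Si = 0.88261, O = 1.76522.
ΣO = 2.65139; factor = 6/ΣO = 2.26296.
Mg apfu = 0.32627 × 2.26296 = 0.738.

0.738 Mg apfu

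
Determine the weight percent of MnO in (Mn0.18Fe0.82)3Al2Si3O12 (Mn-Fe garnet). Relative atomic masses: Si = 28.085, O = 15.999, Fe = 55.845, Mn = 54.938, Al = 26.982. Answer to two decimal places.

Molar mass of (Mn0.18Fe0.82)3Al2Si3O12 = 0.54×54.938 + 2.46×55.845 + 2×26.982 + 3×28.085 + 12×15.999 = 497.252 g/mol.
Each formula unit contains 0.54 Mn, equivalent to 0.54/1 = 0.5400 mol MnO.
M(MnO) = 1×54.938 + 1×15.999 = 70.937 g/mol.
Mass of MnO per formula unit = 0.5400 × 70.937 = 38.306 g.
MnO wt% = 38.306 / 497.252 × 100 = 7.70%.

7.70 wt%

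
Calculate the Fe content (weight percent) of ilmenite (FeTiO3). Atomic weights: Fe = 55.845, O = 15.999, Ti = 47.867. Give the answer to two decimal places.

Formula mass = 1·55.845 + 1·47.867 + 3·15.999 = 151.709 g/mol, of which 55.845 g is Fe.
So Fe makes up 55.845/151.709 = 0.3681 of the mass, i.e. 36.81%.

36.81 weight percent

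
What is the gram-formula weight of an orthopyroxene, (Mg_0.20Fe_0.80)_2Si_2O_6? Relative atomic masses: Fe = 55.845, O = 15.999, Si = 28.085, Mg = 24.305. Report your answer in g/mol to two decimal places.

251.24 g/mol

The formula mass is the sum 0.40·24.305 + 1.60·55.845 + 2·28.085 + 6·15.999.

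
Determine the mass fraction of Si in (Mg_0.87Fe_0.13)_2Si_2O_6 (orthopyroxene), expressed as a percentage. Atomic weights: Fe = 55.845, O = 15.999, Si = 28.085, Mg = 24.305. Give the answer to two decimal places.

26.88 wt%

Molar mass of (Mg_0.87Fe_0.13)_2Si_2O_6: 1.74*24.305 + 0.26*55.845 + 2*28.085 + 6*15.999 = 208.974 g/mol.
Mass of Si per formula unit: 2 × 28.085 = 56.170 g.
Weight fraction Si = 56.170 / 208.974 = 0.2688.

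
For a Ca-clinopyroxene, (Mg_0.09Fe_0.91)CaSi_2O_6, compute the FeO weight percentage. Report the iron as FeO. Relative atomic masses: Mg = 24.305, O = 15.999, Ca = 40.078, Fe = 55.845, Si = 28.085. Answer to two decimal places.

Formula mass = 245.248 g/mol.
0.91 Fe → 0.9100 mol FeO per formula unit; M(FeO) = 71.844, so FeO mass = 65.378 g.
65.378/245.248 × 100 = 26.66 wt%.

26.66 wt%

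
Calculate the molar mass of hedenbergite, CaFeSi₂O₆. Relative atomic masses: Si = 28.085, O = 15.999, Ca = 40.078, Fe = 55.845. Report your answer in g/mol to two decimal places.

248.09 g/mol

M = 1×40.078 + 1×55.845 + 2×28.085 + 6×15.999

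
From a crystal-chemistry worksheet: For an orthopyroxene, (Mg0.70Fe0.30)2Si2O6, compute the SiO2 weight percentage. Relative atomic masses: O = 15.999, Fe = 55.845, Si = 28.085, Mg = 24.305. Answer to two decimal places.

Formula mass = 219.698 g/mol.
2 Si → 2.0000 mol SiO2 per formula unit; M(SiO2) = 60.083, so SiO2 mass = 120.166 g.
120.166/219.698 × 100 = 54.70 wt%.

54.70 wt%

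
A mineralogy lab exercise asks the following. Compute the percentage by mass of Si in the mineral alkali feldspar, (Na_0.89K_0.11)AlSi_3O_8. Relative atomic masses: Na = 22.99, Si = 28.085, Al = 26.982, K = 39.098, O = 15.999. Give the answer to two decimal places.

M((Na_0.89K_0.11)AlSi_3O_8) = 263.991 g/mol.
Si contributes 3 × 28.085 = 84.255 g per mole.
84.255/263.991 = 0.3192 → 31.92%.

31.92 weight percent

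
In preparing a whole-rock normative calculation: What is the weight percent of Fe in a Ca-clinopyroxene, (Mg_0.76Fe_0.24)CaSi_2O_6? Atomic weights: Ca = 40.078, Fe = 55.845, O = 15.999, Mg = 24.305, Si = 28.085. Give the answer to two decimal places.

Formula mass = 0.76*24.305 + 0.24*55.845 + 1*40.078 + 2*28.085 + 6*15.999 = 224.117 g/mol, of which 13.403 g is Fe.
So Fe makes up 13.403/224.117 = 0.0598 of the mass, i.e. 5.98%.

5.98 wt%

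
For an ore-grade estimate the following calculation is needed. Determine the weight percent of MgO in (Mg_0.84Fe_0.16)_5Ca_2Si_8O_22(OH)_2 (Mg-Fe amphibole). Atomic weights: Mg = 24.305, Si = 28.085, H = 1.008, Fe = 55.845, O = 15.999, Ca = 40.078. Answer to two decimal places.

M((Mg_0.84Fe_0.16)_5Ca_2Si_8O_22(OH)_2) = 837.585 g/mol; M(MgO) = 40.304 g/mol.
Moles MgO per formula unit = 4.20 Mg ÷ 1 = 4.2000.
MgO fraction = (4.2000 × 40.304) / 837.585 = 169.277/837.585 = 0.2021.

20.21 wt%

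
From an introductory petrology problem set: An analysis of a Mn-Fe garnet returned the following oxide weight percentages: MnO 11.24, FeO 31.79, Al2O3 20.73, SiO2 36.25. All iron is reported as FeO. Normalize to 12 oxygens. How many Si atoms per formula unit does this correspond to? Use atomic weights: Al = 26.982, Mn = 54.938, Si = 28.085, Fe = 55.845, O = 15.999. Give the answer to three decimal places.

MnO (M=70.937): mol = 0.15845; Mn = 0.15845, O = 0.15845.
FeO (M=71.844): mol = 0.44249; Fe = 0.44249, O = 0.44249.
Al2O3 (M=101.961): mol = 0.20331; Al = 0.40662, O = 0.60993.
SiO2 (M=60.083): mol = 0.60333; Si = 0.60333, O = 1.20666.
ΣO = 2.41753; factor = 12/ΣO = 4.96374.
Si apfu = 0.60333 × 4.96374 = 2.995.

2.995 Si apfu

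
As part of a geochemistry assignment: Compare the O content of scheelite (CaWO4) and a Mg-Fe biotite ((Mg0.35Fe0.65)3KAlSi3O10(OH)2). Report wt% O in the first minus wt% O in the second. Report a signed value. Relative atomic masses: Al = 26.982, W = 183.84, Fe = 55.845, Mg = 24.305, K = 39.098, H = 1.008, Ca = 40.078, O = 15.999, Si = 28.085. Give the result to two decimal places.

First mineral: 63.996 g O in 287.914 g formula = 22.23 wt% O.
Second mineral: 191.988 g O in 478.757 g formula = 40.10 wt% O.
22.23% − 40.10% gives a difference of -17.87 percentage points.

-17.87 percentage points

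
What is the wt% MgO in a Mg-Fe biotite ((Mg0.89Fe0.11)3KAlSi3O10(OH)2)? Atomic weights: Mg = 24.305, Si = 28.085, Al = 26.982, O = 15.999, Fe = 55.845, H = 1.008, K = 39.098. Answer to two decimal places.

Molar mass of (Mg0.89Fe0.11)3KAlSi3O10(OH)2 = 2.67*24.305 + 0.33*55.845 + 1*39.098 + 1*26.982 + 3*28.085 + 12*15.999 + 2*1.008 = 427.662 g/mol.
Each formula unit contains 2.67 Mg, equivalent to 2.67/1 = 2.6700 mol MgO.
M(MgO) = 1×24.305 + 1×15.999 = 40.304 g/mol.
Mass of MgO per formula unit = 2.6700 × 40.304 = 107.612 g.
MgO wt% = 107.612 / 427.662 × 100 = 25.16%.

25.16 wt%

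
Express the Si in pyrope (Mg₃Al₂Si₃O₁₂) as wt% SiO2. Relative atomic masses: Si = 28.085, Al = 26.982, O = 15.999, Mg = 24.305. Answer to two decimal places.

44.71 wt%

M(Mg₃Al₂Si₃O₁₂) = 403.122 g/mol; M(SiO2) = 60.083 g/mol.
Moles SiO2 per formula unit = 3 Si ÷ 1 = 3.0000.
SiO2 fraction = (3.0000 × 60.083) / 403.122 = 180.249/403.122 = 0.4471.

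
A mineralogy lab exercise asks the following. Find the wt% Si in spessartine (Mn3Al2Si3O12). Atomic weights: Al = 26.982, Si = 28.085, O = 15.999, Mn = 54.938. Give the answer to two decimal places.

17.02 weight percent

Formula mass = 3·54.938 + 2·26.982 + 3·28.085 + 12·15.999 = 495.021 g/mol, of which 84.255 g is Si.
So Si makes up 84.255/495.021 = 0.1702 of the mass, i.e. 17.02%.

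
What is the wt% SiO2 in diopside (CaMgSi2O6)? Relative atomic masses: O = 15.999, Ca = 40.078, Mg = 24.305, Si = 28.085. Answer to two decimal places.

Formula mass = 216.547 g/mol.
2 Si → 2.0000 mol SiO2 per formula unit; M(SiO2) = 60.083, so SiO2 mass = 120.166 g.
120.166/216.547 × 100 = 55.49 wt%.

55.49 wt%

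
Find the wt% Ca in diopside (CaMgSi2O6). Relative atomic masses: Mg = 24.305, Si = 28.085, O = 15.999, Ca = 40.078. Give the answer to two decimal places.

M(CaMgSi2O6) = 216.547 g/mol.
Ca contributes 1 × 40.078 = 40.078 g per mole.
40.078/216.547 = 0.1851 → 18.51%.

18.51 wt%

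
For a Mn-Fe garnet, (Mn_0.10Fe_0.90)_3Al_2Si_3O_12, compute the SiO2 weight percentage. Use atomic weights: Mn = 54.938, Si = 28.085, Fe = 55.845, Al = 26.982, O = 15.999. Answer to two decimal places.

Molar mass of (Mn_0.10Fe_0.90)_3Al_2Si_3O_12 = 0.30*54.938 + 2.70*55.845 + 2*26.982 + 3*28.085 + 12*15.999 = 497.470 g/mol.
Each formula unit contains 3 Si, equivalent to 3/1 = 3.0000 mol SiO2.
M(SiO2) = 1×28.085 + 2×15.999 = 60.083 g/mol.
Mass of SiO2 per formula unit = 3.0000 × 60.083 = 180.249 g.
SiO2 wt% = 180.249 / 497.470 × 100 = 36.23%.

36.23 wt%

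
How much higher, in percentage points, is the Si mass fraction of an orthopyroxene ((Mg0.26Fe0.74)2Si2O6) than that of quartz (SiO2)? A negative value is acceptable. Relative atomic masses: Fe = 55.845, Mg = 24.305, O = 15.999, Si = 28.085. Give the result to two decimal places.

First mineral: 56.170 g Si in 247.453 g formula = 22.70 wt% Si.
Second mineral: 28.085 g Si in 60.083 g formula = 46.74 wt% Si.
22.70% − 46.74% gives a difference of -24.04 percentage points.

-24.04 percentage points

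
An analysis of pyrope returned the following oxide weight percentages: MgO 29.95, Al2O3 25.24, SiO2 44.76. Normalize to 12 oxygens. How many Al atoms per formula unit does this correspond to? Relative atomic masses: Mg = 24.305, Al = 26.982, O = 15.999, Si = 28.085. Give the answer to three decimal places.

MgO (M=40.304): mol = 0.74310; Mg = 0.74310, O = 0.74310.
Al2O3 (M=101.961): mol = 0.24755; Al = 0.49510, O = 0.74265.
SiO2 (M=60.083): mol = 0.74497; Si = 0.74497, O = 1.48994.
ΣO = 2.97569; factor = 12/ΣO = 4.03268.
Al apfu = 0.49510 × 4.03268 = 1.997.

1.997 Al apfu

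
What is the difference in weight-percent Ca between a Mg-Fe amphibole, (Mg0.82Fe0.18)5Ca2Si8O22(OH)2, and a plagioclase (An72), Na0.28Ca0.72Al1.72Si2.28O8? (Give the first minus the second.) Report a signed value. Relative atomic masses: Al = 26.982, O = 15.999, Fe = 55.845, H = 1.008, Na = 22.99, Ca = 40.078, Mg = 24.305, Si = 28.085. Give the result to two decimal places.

Ca in (Mg0.82Fe0.18)5Ca2Si8O22(OH)2: molar mass 840.739 g/mol; 2×40.078 = 80.156 g → 9.53 wt%.
Ca in Na0.28Ca0.72Al1.72Si2.28O8: molar mass 273.728 g/mol; 0.72×40.078 = 28.856 g → 10.54 wt%.
Difference = 9.53 − 10.54 = -1.01 percentage points.

-1.01 percentage points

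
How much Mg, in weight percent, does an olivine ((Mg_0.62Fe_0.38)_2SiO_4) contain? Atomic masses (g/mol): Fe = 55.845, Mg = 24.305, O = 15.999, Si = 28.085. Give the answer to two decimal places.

Formula mass = 1.24·24.305 + 0.76·55.845 + 1·28.085 + 4·15.999 = 164.661 g/mol, of which 30.138 g is Mg.
So Mg makes up 30.138/164.661 = 0.1830 of the mass, i.e. 18.30%.

18.30 weight percent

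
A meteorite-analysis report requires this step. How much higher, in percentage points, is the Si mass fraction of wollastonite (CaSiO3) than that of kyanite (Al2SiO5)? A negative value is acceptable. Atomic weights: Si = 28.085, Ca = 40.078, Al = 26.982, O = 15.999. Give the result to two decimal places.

First mineral: 28.085 g Si in 116.160 g formula = 24.18 wt% Si.
Second mineral: 28.085 g Si in 162.044 g formula = 17.33 wt% Si.
24.18% − 17.33% gives a difference of 6.85 percentage points.

6.85 percentage points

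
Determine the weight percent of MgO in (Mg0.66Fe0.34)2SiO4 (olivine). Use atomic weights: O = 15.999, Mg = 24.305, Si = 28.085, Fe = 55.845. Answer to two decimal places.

Molar mass of (Mg0.66Fe0.34)2SiO4 = 1.32×24.305 + 0.68×55.845 + 1×28.085 + 4×15.999 = 162.138 g/mol.
Each formula unit contains 1.32 Mg, equivalent to 1.32/1 = 1.3200 mol MgO.
M(MgO) = 1×24.305 + 1×15.999 = 40.304 g/mol.
Mass of MgO per formula unit = 1.3200 × 40.304 = 53.201 g.
MgO wt% = 53.201 / 162.138 × 100 = 32.81%.

32.81 wt%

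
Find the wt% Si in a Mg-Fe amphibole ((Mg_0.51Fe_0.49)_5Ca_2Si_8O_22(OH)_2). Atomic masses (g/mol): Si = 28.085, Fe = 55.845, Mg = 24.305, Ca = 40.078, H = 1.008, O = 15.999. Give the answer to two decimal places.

25.26 weight percent

M((Mg_0.51Fe_0.49)_5Ca_2Si_8O_22(OH)_2) = 889.626 g/mol.
Si contributes 8 × 28.085 = 224.680 g per mole.
224.680/889.626 = 0.2526 → 25.26%.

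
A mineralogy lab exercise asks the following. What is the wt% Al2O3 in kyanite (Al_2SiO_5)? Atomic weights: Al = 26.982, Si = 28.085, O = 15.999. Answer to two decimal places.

62.92 wt%

M(Al_2SiO_5) = 162.044 g/mol; M(Al2O3) = 101.961 g/mol.
Moles Al2O3 per formula unit = 2 Al ÷ 2 = 1.0000.
Al2O3 fraction = (1.0000 × 101.961) / 162.044 = 101.961/162.044 = 0.6292.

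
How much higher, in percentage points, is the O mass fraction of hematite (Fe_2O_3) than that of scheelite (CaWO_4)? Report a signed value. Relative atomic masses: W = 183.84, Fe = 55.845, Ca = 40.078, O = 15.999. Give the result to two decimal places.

7.83 percentage points

M(Fe_2O_3) = 159.687 g/mol, so wt% O = 47.997/159.687 × 100 = 30.06%.
M(CaWO_4) = 287.914 g/mol, so wt% O = 63.996/287.914 × 100 = 22.23%.
30.06 − 22.23 = 7.83 pp.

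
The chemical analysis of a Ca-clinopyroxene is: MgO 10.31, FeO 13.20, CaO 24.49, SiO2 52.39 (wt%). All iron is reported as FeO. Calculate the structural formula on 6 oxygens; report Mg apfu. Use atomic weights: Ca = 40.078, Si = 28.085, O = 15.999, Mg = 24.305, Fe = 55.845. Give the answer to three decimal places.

10.31 wt% MgO ÷ 40.304 g/mol = 0.25581 mol, giving 0.25581 Mg and 0.25581 O.
13.20 wt% FeO ÷ 71.844 g/mol = 0.18373 mol, giving 0.18373 Fe and 0.18373 O.
24.49 wt% CaO ÷ 56.077 g/mol = 0.43672 mol, giving 0.43672 Ca and 0.43672 O.
52.39 wt% SiO2 ÷ 60.083 g/mol = 0.87196 mol, giving 0.87196 Si and 1.74392 O.
Oxygen sums to 2.62018; scaling by 6/2.62018 = 2.28992 puts the formula on 6 O.
Mg: 0.25581 × 2.28992 = 0.586 atoms per formula unit.

0.586 Mg apfu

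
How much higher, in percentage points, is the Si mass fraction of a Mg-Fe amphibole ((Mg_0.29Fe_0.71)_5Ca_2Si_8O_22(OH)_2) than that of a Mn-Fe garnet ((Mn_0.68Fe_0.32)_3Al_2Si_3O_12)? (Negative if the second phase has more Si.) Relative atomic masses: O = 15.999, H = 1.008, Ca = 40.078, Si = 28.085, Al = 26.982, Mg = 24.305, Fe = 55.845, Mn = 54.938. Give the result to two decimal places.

7.32 percentage points

M((Mg_0.29Fe_0.71)_5Ca_2Si_8O_22(OH)_2) = 924.320 g/mol, so wt% Si = 224.680/924.320 × 100 = 24.31%.
M((Mn_0.68Fe_0.32)_3Al_2Si_3O_12) = 495.892 g/mol, so wt% Si = 84.255/495.892 × 100 = 16.99%.
24.31 − 16.99 = 7.32 pp.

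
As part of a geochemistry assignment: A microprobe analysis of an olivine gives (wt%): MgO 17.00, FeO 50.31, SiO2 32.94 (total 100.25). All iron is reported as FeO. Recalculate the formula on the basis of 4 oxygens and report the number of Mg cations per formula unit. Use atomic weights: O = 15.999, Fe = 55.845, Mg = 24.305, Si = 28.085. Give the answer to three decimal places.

0.760 Mg apfu

MgO (M=40.304): mol = 0.42179; Mg = 0.42179, O = 0.42179.
FeO (M=71.844): mol = 0.70027; Fe = 0.70027, O = 0.70027.
SiO2 (M=60.083): mol = 0.54824; Si = 0.54824, O = 1.09648.
ΣO = 2.21854; factor = 4/ΣO = 1.80299.
Mg apfu = 0.42179 × 1.80299 = 0.760.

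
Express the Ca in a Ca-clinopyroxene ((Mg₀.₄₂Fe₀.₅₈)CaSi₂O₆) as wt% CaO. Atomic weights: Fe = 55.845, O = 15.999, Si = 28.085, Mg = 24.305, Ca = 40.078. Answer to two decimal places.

23.88 wt%

Molar mass of (Mg₀.₄₂Fe₀.₅₈)CaSi₂O₆ = 0.42·24.305 + 0.58·55.845 + 1·40.078 + 2·28.085 + 6·15.999 = 234.840 g/mol.
Each formula unit contains 1 Ca, equivalent to 1/1 = 1.0000 mol CaO.
M(CaO) = 1×40.078 + 1×15.999 = 56.077 g/mol.
Mass of CaO per formula unit = 1.0000 × 56.077 = 56.077 g.
CaO wt% = 56.077 / 234.840 × 100 = 23.88%.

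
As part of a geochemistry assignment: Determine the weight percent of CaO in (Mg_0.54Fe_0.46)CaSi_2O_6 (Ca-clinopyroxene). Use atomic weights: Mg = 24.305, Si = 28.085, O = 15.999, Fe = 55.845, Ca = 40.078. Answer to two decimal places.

24.27 wt%

M((Mg_0.54Fe_0.46)CaSi_2O_6) = 231.055 g/mol; M(CaO) = 56.077 g/mol.
Moles CaO per formula unit = 1 Ca ÷ 1 = 1.0000.
CaO fraction = (1.0000 × 56.077) / 231.055 = 56.077/231.055 = 0.2427.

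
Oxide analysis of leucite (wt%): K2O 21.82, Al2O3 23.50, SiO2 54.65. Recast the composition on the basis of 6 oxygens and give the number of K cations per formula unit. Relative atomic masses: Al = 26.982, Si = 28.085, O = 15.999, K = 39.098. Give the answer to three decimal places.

1.014 K apfu

K2O (M=94.195): mol = 0.23165; K = 0.46330, O = 0.23165.
Al2O3 (M=101.961): mol = 0.23048; Al = 0.46096, O = 0.69144.
SiO2 (M=60.083): mol = 0.90958; Si = 0.90958, O = 1.81916.
ΣO = 2.74225; factor = 6/ΣO = 2.18798.
K apfu = 0.46330 × 2.18798 = 1.014.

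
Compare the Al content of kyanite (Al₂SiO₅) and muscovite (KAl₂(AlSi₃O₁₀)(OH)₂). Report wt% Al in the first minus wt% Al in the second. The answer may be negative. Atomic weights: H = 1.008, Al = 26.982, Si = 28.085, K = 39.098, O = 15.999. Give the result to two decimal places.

Al in Al₂SiO₅: molar mass 162.044 g/mol; 2×26.982 = 53.964 g → 33.30 wt%.
Al in KAl₂(AlSi₃O₁₀)(OH)₂: molar mass 398.303 g/mol; 3×26.982 = 80.946 g → 20.32 wt%.
Difference = 33.30 − 20.32 = 12.98 percentage points.

12.98 percentage points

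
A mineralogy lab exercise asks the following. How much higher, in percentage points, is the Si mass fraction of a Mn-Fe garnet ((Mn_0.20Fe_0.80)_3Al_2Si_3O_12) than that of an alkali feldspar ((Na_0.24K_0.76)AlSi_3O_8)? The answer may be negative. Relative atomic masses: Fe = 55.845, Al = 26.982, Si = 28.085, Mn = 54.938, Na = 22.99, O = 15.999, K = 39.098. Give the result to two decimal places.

-13.75 percentage points

Si in (Mn_0.20Fe_0.80)_3Al_2Si_3O_12: molar mass 497.198 g/mol; 3×28.085 = 84.255 g → 16.95 wt%.
Si in (Na_0.24K_0.76)AlSi_3O_8: molar mass 274.461 g/mol; 3×28.085 = 84.255 g → 30.70 wt%.
Difference = 16.95 − 30.70 = -13.75 percentage points.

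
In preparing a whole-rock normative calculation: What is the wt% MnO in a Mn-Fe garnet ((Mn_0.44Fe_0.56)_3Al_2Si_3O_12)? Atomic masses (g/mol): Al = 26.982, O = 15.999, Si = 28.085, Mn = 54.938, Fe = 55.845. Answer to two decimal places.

Formula mass = 496.545 g/mol.
1.32 Mn → 1.3200 mol MnO per formula unit; M(MnO) = 70.937, so MnO mass = 93.637 g.
93.637/496.545 × 100 = 18.86 wt%.

18.86 wt%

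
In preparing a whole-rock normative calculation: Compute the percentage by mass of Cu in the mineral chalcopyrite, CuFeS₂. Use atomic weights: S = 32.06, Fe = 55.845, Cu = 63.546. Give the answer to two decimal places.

34.63 weight percent

M(CuFeS₂) = 183.511 g/mol.
Cu contributes 1 × 63.546 = 63.546 g per mole.
63.546/183.511 = 0.3463 → 34.63%.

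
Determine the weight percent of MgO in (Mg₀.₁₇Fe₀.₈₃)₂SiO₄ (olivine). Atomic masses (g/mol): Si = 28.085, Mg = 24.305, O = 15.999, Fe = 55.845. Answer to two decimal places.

7.10 wt%

Formula mass = 193.047 g/mol.
0.34 Mg → 0.3400 mol MgO per formula unit; M(MgO) = 40.304, so MgO mass = 13.703 g.
13.703/193.047 × 100 = 7.10 wt%.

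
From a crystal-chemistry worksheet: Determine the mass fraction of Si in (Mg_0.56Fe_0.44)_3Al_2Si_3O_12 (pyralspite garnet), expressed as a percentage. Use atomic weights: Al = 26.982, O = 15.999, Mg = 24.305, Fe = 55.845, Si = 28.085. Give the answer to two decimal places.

18.94 weight percent

Molar mass of (Mg_0.56Fe_0.44)_3Al_2Si_3O_12: 1.68*24.305 + 1.32*55.845 + 2*26.982 + 3*28.085 + 12*15.999 = 444.755 g/mol.
Mass of Si per formula unit: 3 × 28.085 = 84.255 g.
Weight fraction Si = 84.255 / 444.755 = 0.1894.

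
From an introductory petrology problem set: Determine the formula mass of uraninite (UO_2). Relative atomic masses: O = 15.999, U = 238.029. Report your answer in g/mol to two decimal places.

The formula mass is the sum 1*238.029 + 2*15.999.

270.03 g/mol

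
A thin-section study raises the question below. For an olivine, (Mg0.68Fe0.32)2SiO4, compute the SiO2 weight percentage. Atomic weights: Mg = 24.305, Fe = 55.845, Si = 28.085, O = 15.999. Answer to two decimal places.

Molar mass of (Mg0.68Fe0.32)2SiO4 = 1.36·24.305 + 0.64·55.845 + 1·28.085 + 4·15.999 = 160.877 g/mol.
Each formula unit contains 1 Si, equivalent to 1/1 = 1.0000 mol SiO2.
M(SiO2) = 1×28.085 + 2×15.999 = 60.083 g/mol.
Mass of SiO2 per formula unit = 1.0000 × 60.083 = 60.083 g.
SiO2 wt% = 60.083 / 160.877 × 100 = 37.35%.

37.35 wt%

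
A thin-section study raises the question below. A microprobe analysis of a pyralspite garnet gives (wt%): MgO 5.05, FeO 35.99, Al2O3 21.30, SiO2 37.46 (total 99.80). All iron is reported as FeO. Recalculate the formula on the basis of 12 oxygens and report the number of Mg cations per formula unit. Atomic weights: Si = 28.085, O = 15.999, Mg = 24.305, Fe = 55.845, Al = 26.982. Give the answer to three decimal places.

5.05 wt% MgO ÷ 40.304 g/mol = 0.12530 mol, giving 0.12530 Mg and 0.12530 O.
35.99 wt% FeO ÷ 71.844 g/mol = 0.50095 mol, giving 0.50095 Fe and 0.50095 O.
21.30 wt% Al2O3 ÷ 101.961 g/mol = 0.20890 mol, giving 0.41780 Al and 0.62670 O.
37.46 wt% SiO2 ÷ 60.083 g/mol = 0.62347 mol, giving 0.62347 Si and 1.24694 O.
Oxygen sums to 2.49989; scaling by 12/2.49989 = 4.80021 puts the formula on 12 O.
Mg: 0.12530 × 4.80021 = 0.601 atoms per formula unit.

0.601 Mg apfu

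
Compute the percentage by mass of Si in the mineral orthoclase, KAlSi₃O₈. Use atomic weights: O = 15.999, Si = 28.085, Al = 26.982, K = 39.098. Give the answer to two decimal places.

M(KAlSi₃O₈) = 278.327 g/mol.
Si contributes 3 × 28.085 = 84.255 g per mole.
84.255/278.327 = 0.3027 → 30.27%.

30.27 wt%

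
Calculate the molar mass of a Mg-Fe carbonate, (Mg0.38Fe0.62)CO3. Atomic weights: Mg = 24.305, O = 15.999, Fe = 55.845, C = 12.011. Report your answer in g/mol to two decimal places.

103.87 g/mol

M = 0.38(24.305) + 0.62(55.845) + 1(12.011) + 3(15.999)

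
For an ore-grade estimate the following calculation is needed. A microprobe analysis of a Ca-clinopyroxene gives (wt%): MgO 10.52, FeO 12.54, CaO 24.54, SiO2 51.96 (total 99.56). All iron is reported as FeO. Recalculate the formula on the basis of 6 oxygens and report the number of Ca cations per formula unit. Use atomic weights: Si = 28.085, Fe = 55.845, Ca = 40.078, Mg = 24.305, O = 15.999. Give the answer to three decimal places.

1.009 Ca apfu

MgO: 10.52/40.304 = 0.26102 mol → 0.26102 mol Mg, 0.26102 mol O.
FeO: 12.54/71.844 = 0.17454 mol → 0.17454 mol Fe, 0.17454 mol O.
CaO: 24.54/56.077 = 0.43761 mol → 0.43761 mol Ca, 0.43761 mol O.
SiO2: 51.96/60.083 = 0.86480 mol → 0.86480 mol Si, 1.72960 mol O.
Total oxygen = 2.60277 mol. Normalization factor = 6/2.60277 = 2.30524.
Ca per 6 O = 0.43761 × 2.30524 = 1.009.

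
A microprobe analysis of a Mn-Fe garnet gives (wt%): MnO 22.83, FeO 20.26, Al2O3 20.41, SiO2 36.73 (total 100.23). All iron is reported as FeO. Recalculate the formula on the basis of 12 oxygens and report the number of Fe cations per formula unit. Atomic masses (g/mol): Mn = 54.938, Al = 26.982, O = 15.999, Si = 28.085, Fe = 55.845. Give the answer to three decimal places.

1.394 Fe apfu

MnO: 22.83/70.937 = 0.32183 mol → 0.32183 mol Mn, 0.32183 mol O.
FeO: 20.26/71.844 = 0.28200 mol → 0.28200 mol Fe, 0.28200 mol O.
Al2O3: 20.41/101.961 = 0.20017 mol → 0.40034 mol Al, 0.60051 mol O.
SiO2: 36.73/60.083 = 0.61132 mol → 0.61132 mol Si, 1.22264 mol O.
Total oxygen = 2.42698 mol. Normalization factor = 12/2.42698 = 4.94442.
Fe per 12 O = 0.28200 × 4.94442 = 1.394.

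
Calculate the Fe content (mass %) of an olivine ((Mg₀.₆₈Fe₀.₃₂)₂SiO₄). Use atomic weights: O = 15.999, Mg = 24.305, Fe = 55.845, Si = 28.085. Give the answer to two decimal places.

M((Mg₀.₆₈Fe₀.₃₂)₂SiO₄) = 160.877 g/mol.
Fe contributes 0.64 × 55.845 = 35.741 g per mole.
35.741/160.877 = 0.2222 → 22.22%.

22.22 mass %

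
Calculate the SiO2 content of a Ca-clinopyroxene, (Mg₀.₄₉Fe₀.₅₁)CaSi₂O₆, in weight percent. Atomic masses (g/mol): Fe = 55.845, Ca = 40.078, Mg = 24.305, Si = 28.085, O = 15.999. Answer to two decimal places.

Formula mass = 232.632 g/mol.
2 Si → 2.0000 mol SiO2 per formula unit; M(SiO2) = 60.083, so SiO2 mass = 120.166 g.
120.166/232.632 × 100 = 51.65 wt%.

51.65 wt%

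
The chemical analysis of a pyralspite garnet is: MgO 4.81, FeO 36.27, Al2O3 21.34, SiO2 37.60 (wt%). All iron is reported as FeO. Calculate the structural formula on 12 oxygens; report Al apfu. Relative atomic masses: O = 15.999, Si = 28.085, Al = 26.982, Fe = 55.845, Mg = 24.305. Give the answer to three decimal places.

MgO (M=40.304): mol = 0.11934; Mg = 0.11934, O = 0.11934.
FeO (M=71.844): mol = 0.50484; Fe = 0.50484, O = 0.50484.
Al2O3 (M=101.961): mol = 0.20930; Al = 0.41860, O = 0.62790.
SiO2 (M=60.083): mol = 0.62580; Si = 0.62580, O = 1.25160.
ΣO = 2.50368; factor = 12/ΣO = 4.79294.
Al apfu = 0.41860 × 4.79294 = 2.006.

2.006 Al apfu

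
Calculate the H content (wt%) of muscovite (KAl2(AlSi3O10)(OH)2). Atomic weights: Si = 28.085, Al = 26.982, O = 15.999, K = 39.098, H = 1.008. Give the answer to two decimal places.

0.51 wt%

Molar mass of KAl2(AlSi3O10)(OH)2: 1*39.098 + 3*26.982 + 3*28.085 + 12*15.999 + 2*1.008 = 398.303 g/mol.
Mass of H per formula unit: 2 × 1.008 = 2.016 g.
Weight fraction H = 2.016 / 398.303 = 0.0051.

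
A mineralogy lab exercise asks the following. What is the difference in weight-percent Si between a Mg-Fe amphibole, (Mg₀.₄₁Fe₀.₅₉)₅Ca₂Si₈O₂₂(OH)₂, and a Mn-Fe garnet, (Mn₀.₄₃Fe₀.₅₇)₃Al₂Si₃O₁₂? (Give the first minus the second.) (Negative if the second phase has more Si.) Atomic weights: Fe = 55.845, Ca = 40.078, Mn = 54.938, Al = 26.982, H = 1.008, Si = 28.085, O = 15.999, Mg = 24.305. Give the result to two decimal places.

7.85 percentage points

First mineral: 224.680 g Si in 905.396 g formula = 24.82 wt% Si.
Second mineral: 84.255 g Si in 496.572 g formula = 16.97 wt% Si.
24.82% − 16.97% gives a difference of 7.85 percentage points.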